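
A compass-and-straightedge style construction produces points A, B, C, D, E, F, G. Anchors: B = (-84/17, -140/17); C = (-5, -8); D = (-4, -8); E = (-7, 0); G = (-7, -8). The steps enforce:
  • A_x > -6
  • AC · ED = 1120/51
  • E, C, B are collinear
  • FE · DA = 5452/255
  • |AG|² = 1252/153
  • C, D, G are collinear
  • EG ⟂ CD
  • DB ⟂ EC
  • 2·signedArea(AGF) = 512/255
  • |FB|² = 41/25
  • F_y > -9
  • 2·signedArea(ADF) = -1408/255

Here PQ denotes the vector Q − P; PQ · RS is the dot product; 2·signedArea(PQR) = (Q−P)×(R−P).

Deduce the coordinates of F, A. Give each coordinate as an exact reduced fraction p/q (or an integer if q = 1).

1. A_x = -287/51  [line -3·x + 8·y + 1379/51 = 0 ∩ |AG|² = 1252/153]
2. A_y = -280/51  [line -3·x + 8·y + 1379/51 = 0 ∩ |AG|² = 1252/153]
   → A = (-287/51, -280/51)
3. F_x = -31/5  [FE · DA = 5452/255 ∩ 2·signedArea(ADF) = -1408/255]
4. F_y = -8  [FE · DA = 5452/255 ∩ 2·signedArea(ADF) = -1408/255]
   → F = (-31/5, -8)

A = (-287/51, -280/51)
F = (-31/5, -8)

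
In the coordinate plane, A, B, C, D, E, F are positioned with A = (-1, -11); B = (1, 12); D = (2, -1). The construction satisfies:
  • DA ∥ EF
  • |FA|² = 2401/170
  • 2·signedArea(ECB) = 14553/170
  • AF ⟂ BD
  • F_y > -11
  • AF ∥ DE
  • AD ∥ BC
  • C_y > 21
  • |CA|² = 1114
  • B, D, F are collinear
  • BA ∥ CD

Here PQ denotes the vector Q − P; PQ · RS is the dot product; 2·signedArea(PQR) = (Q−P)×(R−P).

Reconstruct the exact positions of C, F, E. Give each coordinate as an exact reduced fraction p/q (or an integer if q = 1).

1. C_x = 4  [BA ∥ CD ∩ AD ∥ BC]
2. C_y = 22  [BA ∥ CD ∩ AD ∥ BC]
   → C = (4, 22)
3. F_x = 467/170  [B, D, F are collinear ∩ AF ⟂ BD]
4. F_y = -1821/170  [B, D, F are collinear ∩ AF ⟂ BD]
   → F = (467/170, -1821/170)
5. E_x = 977/170  [DA ∥ EF ∩ AF ∥ DE]
6. E_y = -121/170  [DA ∥ EF ∩ AF ∥ DE]
   → E = (977/170, -121/170)

C = (4, 22)
E = (977/170, -121/170)
F = (467/170, -1821/170)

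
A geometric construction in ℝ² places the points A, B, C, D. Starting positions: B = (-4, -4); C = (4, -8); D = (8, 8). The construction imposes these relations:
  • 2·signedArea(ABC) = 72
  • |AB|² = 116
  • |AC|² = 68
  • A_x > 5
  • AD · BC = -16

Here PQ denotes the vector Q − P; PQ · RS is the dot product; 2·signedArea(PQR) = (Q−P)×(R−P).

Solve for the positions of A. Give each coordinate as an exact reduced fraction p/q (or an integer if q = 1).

A = (6, 0)

1. A_x = 6  [AD · BC = -16 ∩ 2·signedArea(ABC) = 72]
2. A_y = 0  [AD · BC = -16 ∩ 2·signedArea(ABC) = 72]
   → A = (6, 0)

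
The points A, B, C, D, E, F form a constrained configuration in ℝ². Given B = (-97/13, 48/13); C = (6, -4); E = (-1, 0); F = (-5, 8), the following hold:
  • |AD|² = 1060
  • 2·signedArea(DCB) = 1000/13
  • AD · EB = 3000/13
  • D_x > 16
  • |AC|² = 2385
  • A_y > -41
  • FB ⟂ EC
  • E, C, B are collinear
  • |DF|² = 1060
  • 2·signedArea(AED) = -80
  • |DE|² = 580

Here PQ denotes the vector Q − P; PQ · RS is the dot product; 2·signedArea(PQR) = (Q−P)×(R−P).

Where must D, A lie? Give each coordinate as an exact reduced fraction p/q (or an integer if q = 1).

A = (39, -40)
D = (17, -16)

1. D_x = 17  [line -100/13·x + -175/13·y + -1100/13 = 0 ∩ |DE|² = 580]
2. D_y = -16  [line -100/13·x + -175/13·y + -1100/13 = 0 ∩ |DE|² = 580]
   → D = (17, -16)
3. A_x = 39  [AD · EB = 3000/13 ∩ 2·signedArea(AED) = -80]
4. A_y = -40  [AD · EB = 3000/13 ∩ 2·signedArea(AED) = -80]
   → A = (39, -40)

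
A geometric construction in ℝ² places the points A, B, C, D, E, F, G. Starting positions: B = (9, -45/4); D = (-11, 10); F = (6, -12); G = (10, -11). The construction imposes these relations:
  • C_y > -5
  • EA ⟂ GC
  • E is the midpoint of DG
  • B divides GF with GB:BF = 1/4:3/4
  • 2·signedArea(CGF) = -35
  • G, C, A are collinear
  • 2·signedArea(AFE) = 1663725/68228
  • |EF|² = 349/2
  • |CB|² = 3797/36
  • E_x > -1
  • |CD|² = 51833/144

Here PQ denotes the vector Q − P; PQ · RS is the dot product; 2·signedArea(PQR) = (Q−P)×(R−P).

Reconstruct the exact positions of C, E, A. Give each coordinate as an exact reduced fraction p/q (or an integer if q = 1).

A = (-29266/17057, -71657/34114)
C = (4/3, -53/12)
E = (-1/2, -1/2)

1. C_x = 4/3  [line 1·x + -4·y + -19 = 0 ∩ |CD|² = 51833/144]
2. C_y = -53/12  [line 1·x + -4·y + -19 = 0 ∩ |CD|² = 51833/144]
   → C = (4/3, -53/12)
3. E_x = -1/2  [E is the midpoint of DG]
4. E_y = -1/2  [E is the midpoint of DG]
   → E = (-1/2, -1/2)
5. A_x = -29266/17057  [G, C, A are collinear ∩ EA ⟂ GC]
6. A_y = -71657/34114  [G, C, A are collinear ∩ EA ⟂ GC]
   → A = (-29266/17057, -71657/34114)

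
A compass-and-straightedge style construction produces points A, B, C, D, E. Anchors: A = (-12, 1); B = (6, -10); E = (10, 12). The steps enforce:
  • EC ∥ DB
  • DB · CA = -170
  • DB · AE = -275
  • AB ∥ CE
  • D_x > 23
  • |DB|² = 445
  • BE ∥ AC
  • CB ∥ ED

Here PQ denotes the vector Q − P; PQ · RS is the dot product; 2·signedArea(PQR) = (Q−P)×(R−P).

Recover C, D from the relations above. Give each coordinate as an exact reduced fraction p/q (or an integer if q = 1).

C = (-8, 23)
D = (24, -21)

1. C_x = -8  [AB ∥ CE ∩ BE ∥ AC]
2. C_y = 23  [AB ∥ CE ∩ BE ∥ AC]
   → C = (-8, 23)
3. D_x = 24  [EC ∥ DB ∩ CB ∥ ED]
4. D_y = -21  [EC ∥ DB ∩ CB ∥ ED]
   → D = (24, -21)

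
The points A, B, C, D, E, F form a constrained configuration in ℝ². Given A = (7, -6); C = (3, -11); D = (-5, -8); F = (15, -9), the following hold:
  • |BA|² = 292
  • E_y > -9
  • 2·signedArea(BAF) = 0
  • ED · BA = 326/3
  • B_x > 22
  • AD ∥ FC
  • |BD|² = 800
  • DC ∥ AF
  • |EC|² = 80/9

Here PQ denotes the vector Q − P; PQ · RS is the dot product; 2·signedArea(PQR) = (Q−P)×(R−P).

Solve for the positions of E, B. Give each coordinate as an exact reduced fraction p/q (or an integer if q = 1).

B = (23, -12)
E = (5/3, -25/3)

1. B_x = 23  [line 3·x + 8·y + 27 = 0 ∩ |BA|² = 292]
2. B_y = -12  [line 3·x + 8·y + 27 = 0 ∩ |BA|² = 292]
   → B = (23, -12)
3. E_x = 5/3  [line 16·x + -6·y + -230/3 = 0 ∩ |EC|² = 80/9]
4. E_y = -25/3  [line 16·x + -6·y + -230/3 = 0 ∩ |EC|² = 80/9]
   → E = (5/3, -25/3)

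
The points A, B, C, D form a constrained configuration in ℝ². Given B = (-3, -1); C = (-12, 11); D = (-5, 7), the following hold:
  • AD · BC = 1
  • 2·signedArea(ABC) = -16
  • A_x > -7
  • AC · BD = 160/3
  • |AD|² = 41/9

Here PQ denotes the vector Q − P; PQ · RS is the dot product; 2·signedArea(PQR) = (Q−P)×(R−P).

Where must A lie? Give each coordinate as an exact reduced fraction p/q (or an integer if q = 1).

1. A_x = -20/3  [AC · BD = 160/3 ∩ AD · BC = 1]
2. A_y = 17/3  [AC · BD = 160/3 ∩ AD · BC = 1]
   → A = (-20/3, 17/3)

A = (-20/3, 17/3)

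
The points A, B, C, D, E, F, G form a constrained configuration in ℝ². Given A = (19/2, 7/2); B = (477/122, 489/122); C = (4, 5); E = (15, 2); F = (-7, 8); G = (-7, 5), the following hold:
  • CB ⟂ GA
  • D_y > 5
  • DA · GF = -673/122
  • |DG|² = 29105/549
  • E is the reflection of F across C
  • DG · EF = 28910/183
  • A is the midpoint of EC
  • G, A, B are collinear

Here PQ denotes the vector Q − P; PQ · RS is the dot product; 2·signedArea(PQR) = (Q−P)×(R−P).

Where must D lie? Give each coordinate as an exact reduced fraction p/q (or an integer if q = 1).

D = (50/183, 977/183)

1. D_x = 50/183  [DG · EF = 28910/183 ∩ DA · GF = -673/122]
2. D_y = 977/183  [DG · EF = 28910/183 ∩ DA · GF = -673/122]
   → D = (50/183, 977/183)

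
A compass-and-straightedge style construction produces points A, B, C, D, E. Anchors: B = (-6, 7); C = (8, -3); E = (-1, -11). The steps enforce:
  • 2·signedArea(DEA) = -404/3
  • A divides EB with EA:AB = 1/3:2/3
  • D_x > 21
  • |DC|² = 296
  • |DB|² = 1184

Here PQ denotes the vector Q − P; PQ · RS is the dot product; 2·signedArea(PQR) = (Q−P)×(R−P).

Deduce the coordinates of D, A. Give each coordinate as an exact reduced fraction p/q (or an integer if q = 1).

A = (-8/3, -5)
D = (22, -13)

1. A_x = -8/3  [A divides EB with EA:AB = 1/3:2/3]
2. A_y = -5  [A divides EB with EA:AB = 1/3:2/3]
   → A = (-8/3, -5)
3. D_x = 22  [line -6·x + -5/3·y + 331/3 = 0 ∩ |DC|² = 296]
4. D_y = -13  [line -6·x + -5/3·y + 331/3 = 0 ∩ |DC|² = 296]
   → D = (22, -13)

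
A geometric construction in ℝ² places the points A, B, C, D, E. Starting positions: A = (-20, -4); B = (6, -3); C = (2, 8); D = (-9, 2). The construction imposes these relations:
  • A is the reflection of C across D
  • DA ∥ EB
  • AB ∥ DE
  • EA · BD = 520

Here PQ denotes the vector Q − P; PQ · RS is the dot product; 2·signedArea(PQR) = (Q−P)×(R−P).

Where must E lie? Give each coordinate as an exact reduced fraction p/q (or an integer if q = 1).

E = (17, 3)

1. E_x = 17  [DA ∥ EB ∩ AB ∥ DE]
2. E_y = 3  [DA ∥ EB ∩ AB ∥ DE]
   → E = (17, 3)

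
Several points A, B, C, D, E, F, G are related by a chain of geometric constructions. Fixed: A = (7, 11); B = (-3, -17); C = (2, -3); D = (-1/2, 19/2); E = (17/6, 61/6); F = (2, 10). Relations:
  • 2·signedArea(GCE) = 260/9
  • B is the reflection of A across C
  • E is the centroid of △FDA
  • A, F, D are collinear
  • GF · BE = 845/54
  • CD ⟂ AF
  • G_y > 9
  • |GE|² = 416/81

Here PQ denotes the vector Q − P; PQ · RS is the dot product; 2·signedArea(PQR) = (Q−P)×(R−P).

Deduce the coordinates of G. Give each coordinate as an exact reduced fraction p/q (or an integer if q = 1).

1. G_x = 11/18  [2·signedArea(GCE) = 260/9 ∩ GF · BE = 845/54]
2. G_y = 175/18  [2·signedArea(GCE) = 260/9 ∩ GF · BE = 845/54]
   → G = (11/18, 175/18)

G = (11/18, 175/18)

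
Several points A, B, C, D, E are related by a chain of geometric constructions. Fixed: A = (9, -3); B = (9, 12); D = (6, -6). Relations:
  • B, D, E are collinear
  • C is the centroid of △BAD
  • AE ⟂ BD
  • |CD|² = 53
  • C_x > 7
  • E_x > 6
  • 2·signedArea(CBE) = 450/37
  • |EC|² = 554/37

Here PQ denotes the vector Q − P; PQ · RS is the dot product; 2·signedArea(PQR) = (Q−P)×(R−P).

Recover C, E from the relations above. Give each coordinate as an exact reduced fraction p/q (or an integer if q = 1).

1. C_x = 8  [C is the centroid of △BAD]
2. C_y = 1  [C is the centroid of △BAD]
   → C = (8, 1)
3. E_x = 243/37  [B, D, E are collinear ∩ AE ⟂ BD]
4. E_y = -96/37  [B, D, E are collinear ∩ AE ⟂ BD]
   → E = (243/37, -96/37)

C = (8, 1)
E = (243/37, -96/37)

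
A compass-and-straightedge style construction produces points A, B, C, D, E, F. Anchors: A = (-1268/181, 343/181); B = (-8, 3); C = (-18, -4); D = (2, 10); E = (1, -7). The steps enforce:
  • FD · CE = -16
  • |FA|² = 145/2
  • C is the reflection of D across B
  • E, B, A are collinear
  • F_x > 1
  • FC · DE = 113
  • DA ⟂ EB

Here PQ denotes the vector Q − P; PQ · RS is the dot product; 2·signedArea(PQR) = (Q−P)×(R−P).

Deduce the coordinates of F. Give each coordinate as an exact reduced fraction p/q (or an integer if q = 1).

F = (3/2, 3/2)

1. F_x = 3/2  [FC · DE = 113 ∩ FD · CE = -16]
2. F_y = 3/2  [FC · DE = 113 ∩ FD · CE = -16]
   → F = (3/2, 3/2)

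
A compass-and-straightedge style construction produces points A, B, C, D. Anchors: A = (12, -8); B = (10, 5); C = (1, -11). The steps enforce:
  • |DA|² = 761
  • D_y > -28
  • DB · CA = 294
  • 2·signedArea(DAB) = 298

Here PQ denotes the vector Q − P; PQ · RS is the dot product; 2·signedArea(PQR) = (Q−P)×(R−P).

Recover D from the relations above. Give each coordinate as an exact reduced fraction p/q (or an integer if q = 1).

D = (-8, -27)

1. D_x = -8  [2·signedArea(DAB) = 298 ∩ DB · CA = 294]
2. D_y = -27  [2·signedArea(DAB) = 298 ∩ DB · CA = 294]
   → D = (-8, -27)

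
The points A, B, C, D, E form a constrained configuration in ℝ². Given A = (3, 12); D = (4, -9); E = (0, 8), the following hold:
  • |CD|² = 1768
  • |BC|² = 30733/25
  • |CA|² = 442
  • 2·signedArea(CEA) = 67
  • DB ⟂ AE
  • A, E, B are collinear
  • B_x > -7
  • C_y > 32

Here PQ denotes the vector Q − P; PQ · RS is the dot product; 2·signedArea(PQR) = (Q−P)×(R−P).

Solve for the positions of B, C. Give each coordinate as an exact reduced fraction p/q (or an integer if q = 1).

1. B_x = -168/25  [A, E, B are collinear ∩ DB ⟂ AE]
2. B_y = -24/25  [A, E, B are collinear ∩ DB ⟂ AE]
   → B = (-168/25, -24/25)
3. C_x = 2  [line -4·x + 3·y + -91 = 0 ∩ |CA|² = 442]
4. C_y = 33  [line -4·x + 3·y + -91 = 0 ∩ |CA|² = 442]
   → C = (2, 33)

B = (-168/25, -24/25)
C = (2, 33)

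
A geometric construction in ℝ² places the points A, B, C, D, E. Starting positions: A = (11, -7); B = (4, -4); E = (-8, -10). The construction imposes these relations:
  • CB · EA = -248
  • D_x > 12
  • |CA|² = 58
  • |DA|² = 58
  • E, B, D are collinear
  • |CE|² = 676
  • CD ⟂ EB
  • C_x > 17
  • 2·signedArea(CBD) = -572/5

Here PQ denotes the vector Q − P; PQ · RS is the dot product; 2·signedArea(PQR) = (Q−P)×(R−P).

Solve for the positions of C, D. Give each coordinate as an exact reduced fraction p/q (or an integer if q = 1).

C = (18, -10)
D = (64/5, 2/5)

1. C_x = 18  [line -19·x + -3·y + 312 = 0 ∩ |CE|² = 676]
2. C_y = -10  [line -19·x + -3·y + 312 = 0 ∩ |CE|² = 676]
   → C = (18, -10)
3. D_x = 64/5  [2·signedArea(CBD) = -572/5 ∩ E, B, D are collinear]
4. D_y = 2/5  [2·signedArea(CBD) = -572/5 ∩ E, B, D are collinear]
   → D = (64/5, 2/5)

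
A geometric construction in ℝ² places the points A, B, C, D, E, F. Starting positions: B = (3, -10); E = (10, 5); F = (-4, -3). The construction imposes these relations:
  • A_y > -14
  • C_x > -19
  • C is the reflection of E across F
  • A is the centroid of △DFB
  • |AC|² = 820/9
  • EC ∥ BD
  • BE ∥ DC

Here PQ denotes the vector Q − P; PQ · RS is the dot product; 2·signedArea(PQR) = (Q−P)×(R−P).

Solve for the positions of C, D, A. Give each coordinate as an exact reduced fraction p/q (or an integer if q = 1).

1. C_x = -18  [C is the reflection of E across F]
2. C_y = -11  [C is the reflection of E across F]
   → C = (-18, -11)
3. D_x = -25  [BE ∥ DC ∩ EC ∥ BD]
4. D_y = -26  [BE ∥ DC ∩ EC ∥ BD]
   → D = (-25, -26)
5. A_x = -26/3  [A is the centroid of △DFB]
6. A_y = -13  [A is the centroid of △DFB]
   → A = (-26/3, -13)

A = (-26/3, -13)
C = (-18, -11)
D = (-25, -26)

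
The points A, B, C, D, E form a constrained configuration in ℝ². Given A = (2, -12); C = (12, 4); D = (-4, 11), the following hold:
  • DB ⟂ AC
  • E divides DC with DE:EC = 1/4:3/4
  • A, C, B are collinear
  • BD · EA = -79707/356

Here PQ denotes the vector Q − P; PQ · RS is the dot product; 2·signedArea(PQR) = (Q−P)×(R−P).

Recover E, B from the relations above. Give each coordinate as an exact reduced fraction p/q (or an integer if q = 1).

1. E_x = 0  [E divides DC with DE:EC = 1/4:3/4]
2. E_y = 37/4  [E divides DC with DE:EC = 1/4:3/4]
   → E = (0, 37/4)
3. B_x = 948/89  [A, C, B are collinear ∩ DB ⟂ AC]
4. B_y = 164/89  [A, C, B are collinear ∩ DB ⟂ AC]
   → B = (948/89, 164/89)

B = (948/89, 164/89)
E = (0, 37/4)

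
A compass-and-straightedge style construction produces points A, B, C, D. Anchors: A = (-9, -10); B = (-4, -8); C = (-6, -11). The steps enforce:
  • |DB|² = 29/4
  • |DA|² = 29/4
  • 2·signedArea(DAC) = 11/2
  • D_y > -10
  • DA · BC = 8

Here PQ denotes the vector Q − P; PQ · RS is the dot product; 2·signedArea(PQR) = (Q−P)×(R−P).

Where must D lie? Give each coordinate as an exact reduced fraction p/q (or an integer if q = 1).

1. D_x = -13/2  [DA · BC = 8 ∩ 2·signedArea(DAC) = 11/2]
2. D_y = -9  [DA · BC = 8 ∩ 2·signedArea(DAC) = 11/2]
   → D = (-13/2, -9)

D = (-13/2, -9)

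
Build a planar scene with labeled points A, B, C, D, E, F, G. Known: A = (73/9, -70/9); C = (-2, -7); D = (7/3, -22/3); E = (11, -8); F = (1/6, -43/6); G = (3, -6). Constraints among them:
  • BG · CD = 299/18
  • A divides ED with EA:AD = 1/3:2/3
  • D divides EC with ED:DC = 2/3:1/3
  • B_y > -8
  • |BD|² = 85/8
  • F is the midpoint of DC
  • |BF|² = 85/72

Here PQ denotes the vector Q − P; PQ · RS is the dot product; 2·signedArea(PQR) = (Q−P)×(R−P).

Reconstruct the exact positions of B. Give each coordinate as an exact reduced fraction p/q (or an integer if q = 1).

1. B_x = -11/12  [line -13/3·x + 1/3·y + -29/18 = 0 ∩ |BF|² = 85/72]
2. B_y = -85/12  [line -13/3·x + 1/3·y + -29/18 = 0 ∩ |BF|² = 85/72]
   → B = (-11/12, -85/12)

B = (-11/12, -85/12)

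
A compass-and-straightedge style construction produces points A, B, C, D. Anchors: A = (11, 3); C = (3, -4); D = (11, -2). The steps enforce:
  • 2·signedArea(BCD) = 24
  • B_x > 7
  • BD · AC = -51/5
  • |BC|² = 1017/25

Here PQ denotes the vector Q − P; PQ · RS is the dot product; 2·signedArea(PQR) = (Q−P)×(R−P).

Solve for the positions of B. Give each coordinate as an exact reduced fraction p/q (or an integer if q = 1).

B = (39/5, 1/5)

1. B_x = 39/5  [BD · AC = -51/5 ∩ 2·signedArea(BCD) = 24]
2. B_y = 1/5  [BD · AC = -51/5 ∩ 2·signedArea(BCD) = 24]
   → B = (39/5, 1/5)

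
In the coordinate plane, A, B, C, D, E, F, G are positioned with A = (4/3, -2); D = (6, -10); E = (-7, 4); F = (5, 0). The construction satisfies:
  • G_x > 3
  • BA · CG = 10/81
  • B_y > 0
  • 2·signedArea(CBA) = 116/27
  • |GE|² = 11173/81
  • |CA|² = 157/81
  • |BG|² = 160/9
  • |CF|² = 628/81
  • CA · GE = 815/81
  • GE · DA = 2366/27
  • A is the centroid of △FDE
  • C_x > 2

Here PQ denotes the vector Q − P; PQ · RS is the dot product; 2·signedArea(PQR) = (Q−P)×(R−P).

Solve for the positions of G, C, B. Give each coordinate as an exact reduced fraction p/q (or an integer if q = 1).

1. G_x = 34/9  [line 14/3·x + -8·y + -620/27 = 0 ∩ |GE|² = 11173/81]
2. G_y = -2/3  [line 14/3·x + -8·y + -620/27 = 0 ∩ |GE|² = 11173/81]
   → G = (34/9, -2/3)
3. C_x = 23/9  [line 97/9·x + -14/3·y + -2735/81 = 0 ∩ |CA|² = 157/81]
4. C_y = -4/3  [line 97/9·x + -14/3·y + -2735/81 = 0 ∩ |CA|² = 157/81]
   → C = (23/9, -4/3)
5. B_x = -2/9  [2·signedArea(CBA) = 116/27 ∩ BA · CG = 10/81]
6. B_y = 2/3  [2·signedArea(CBA) = 116/27 ∩ BA · CG = 10/81]
   → B = (-2/9, 2/3)

B = (-2/9, 2/3)
C = (23/9, -4/3)
G = (34/9, -2/3)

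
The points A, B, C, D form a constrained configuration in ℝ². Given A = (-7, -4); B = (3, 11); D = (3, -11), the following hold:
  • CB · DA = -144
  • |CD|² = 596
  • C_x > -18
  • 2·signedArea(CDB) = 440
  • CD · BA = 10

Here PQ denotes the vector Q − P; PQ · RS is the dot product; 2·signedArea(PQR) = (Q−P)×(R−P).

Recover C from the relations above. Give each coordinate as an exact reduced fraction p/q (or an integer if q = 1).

1. C_x = -17  [CB · DA = -144 ∩ 2·signedArea(CDB) = 440]
2. C_y = 3  [CB · DA = -144 ∩ 2·signedArea(CDB) = 440]
   → C = (-17, 3)

C = (-17, 3)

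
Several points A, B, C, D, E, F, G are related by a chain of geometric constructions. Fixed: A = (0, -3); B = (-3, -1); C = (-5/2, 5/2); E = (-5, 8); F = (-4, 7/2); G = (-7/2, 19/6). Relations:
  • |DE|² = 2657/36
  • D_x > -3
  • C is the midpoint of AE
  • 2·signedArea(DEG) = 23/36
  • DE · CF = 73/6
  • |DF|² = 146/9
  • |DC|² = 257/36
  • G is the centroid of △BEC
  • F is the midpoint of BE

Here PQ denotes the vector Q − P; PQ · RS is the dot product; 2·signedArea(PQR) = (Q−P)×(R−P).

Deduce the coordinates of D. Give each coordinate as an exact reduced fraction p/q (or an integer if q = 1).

D = (-7/3, -1/6)

1. D_x = -7/3  [2·signedArea(DEG) = 23/36 ∩ DE · CF = 73/6]
2. D_y = -1/6  [2·signedArea(DEG) = 23/36 ∩ DE · CF = 73/6]
   → D = (-7/3, -1/6)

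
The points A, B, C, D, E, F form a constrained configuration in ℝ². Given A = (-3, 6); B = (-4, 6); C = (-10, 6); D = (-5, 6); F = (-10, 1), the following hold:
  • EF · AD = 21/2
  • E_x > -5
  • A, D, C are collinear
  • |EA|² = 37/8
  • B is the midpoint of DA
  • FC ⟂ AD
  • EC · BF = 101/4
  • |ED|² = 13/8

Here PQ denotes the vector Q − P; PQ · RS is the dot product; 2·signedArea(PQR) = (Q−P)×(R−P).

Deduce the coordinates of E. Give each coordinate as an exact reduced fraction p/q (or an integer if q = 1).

1. E_x = -19/4  [EC · BF = 101/4 ∩ EF · AD = 21/2]
2. E_y = 19/4  [EC · BF = 101/4 ∩ EF · AD = 21/2]
   → E = (-19/4, 19/4)

E = (-19/4, 19/4)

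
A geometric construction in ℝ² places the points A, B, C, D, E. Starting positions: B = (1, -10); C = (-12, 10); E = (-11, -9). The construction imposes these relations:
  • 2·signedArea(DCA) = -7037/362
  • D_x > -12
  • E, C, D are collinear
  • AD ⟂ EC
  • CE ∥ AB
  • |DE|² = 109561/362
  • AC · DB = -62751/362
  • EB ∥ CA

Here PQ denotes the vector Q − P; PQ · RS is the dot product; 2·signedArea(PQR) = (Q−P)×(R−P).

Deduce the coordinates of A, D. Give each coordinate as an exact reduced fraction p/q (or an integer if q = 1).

A = (0, 9)
D = (-4313/362, 3031/362)

1. A_x = 0  [CE ∥ AB ∩ EB ∥ CA]
2. A_y = 9  [CE ∥ AB ∩ EB ∥ CA]
   → A = (0, 9)
3. D_x = -4313/362  [E, C, D are collinear ∩ AD ⟂ EC]
4. D_y = 3031/362  [E, C, D are collinear ∩ AD ⟂ EC]
   → D = (-4313/362, 3031/362)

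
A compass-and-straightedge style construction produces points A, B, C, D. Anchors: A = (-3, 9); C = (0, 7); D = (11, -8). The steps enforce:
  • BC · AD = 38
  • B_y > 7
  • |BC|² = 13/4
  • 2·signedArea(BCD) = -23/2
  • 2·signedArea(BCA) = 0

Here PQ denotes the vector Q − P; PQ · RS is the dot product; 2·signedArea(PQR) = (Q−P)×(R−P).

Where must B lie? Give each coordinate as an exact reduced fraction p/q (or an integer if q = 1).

1. B_x = -3/2  [2·signedArea(BCA) = 0 ∩ BC · AD = 38]
2. B_y = 8  [2·signedArea(BCA) = 0 ∩ BC · AD = 38]
   → B = (-3/2, 8)

B = (-3/2, 8)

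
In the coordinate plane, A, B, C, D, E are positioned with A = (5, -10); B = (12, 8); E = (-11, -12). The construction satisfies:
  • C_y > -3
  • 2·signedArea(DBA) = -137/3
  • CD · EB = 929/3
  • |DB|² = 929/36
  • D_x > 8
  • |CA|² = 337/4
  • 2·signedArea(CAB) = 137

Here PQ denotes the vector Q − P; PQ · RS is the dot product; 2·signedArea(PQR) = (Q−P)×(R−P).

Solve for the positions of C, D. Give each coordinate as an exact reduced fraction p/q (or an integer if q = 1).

C = (1/2, -2)
D = (49/6, 14/3)

1. C_x = 1/2  [line -18·x + 7·y + 23 = 0 ∩ |CA|² = 337/4]
2. C_y = -2  [line -18·x + 7·y + 23 = 0 ∩ |CA|² = 337/4]
   → C = (1/2, -2)
3. D_x = 49/6  [2·signedArea(DBA) = -137/3 ∩ CD · EB = 929/3]
4. D_y = 14/3  [2·signedArea(DBA) = -137/3 ∩ CD · EB = 929/3]
   → D = (49/6, 14/3)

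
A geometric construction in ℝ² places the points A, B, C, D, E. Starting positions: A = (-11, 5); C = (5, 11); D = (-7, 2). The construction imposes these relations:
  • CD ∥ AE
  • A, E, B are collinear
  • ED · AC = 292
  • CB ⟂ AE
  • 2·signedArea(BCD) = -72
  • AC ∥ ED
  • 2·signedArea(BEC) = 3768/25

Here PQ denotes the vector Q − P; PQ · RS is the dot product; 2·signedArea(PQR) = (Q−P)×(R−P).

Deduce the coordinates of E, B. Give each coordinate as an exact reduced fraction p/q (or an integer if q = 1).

1. E_x = -23  [AC ∥ ED ∩ CD ∥ AE]
2. E_y = -4  [AC ∥ ED ∩ CD ∥ AE]
   → E = (-23, -4)
3. B_x = 53/25  [A, E, B are collinear ∩ CB ⟂ AE]
4. B_y = 371/25  [A, E, B are collinear ∩ CB ⟂ AE]
   → B = (53/25, 371/25)

B = (53/25, 371/25)
E = (-23, -4)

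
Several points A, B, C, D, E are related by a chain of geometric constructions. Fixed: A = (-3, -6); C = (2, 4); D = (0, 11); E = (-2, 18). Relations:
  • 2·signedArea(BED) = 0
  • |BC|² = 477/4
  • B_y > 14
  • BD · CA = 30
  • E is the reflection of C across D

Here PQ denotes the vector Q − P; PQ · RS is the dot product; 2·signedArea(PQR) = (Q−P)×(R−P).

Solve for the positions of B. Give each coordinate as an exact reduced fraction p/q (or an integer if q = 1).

B = (-1, 29/2)

1. B_x = -1  [2·signedArea(BED) = 0 ∩ BD · CA = 30]
2. B_y = 29/2  [2·signedArea(BED) = 0 ∩ BD · CA = 30]
   → B = (-1, 29/2)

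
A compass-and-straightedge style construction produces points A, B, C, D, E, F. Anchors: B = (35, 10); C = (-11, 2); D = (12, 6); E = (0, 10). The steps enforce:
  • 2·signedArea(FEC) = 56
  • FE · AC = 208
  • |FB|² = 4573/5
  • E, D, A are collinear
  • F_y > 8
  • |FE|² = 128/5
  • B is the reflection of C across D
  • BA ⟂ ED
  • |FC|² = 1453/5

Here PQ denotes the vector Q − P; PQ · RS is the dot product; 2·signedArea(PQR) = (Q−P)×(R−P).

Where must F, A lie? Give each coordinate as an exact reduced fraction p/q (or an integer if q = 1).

A = (63/2, -1/2)
F = (24/5, 42/5)

1. F_x = 24/5  [line 8·x + -11·y + 54 = 0 ∩ |FC|² = 1453/5]
2. F_y = 42/5  [line 8·x + -11·y + 54 = 0 ∩ |FC|² = 1453/5]
   → F = (24/5, 42/5)
3. A_x = 63/2  [FE · AC = 208 ∩ E, D, A are collinear]
4. A_y = -1/2  [FE · AC = 208 ∩ E, D, A are collinear]
   → A = (63/2, -1/2)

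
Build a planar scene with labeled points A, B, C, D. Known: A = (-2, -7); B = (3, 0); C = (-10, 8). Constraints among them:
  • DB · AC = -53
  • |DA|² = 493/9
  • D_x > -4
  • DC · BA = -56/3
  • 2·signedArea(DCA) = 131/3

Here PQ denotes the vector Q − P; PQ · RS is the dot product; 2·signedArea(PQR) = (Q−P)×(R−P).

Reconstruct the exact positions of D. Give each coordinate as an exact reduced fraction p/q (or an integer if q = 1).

1. D_x = -3  [2·signedArea(DCA) = 131/3 ∩ DC · BA = -56/3]
2. D_y = 1/3  [2·signedArea(DCA) = 131/3 ∩ DC · BA = -56/3]
   → D = (-3, 1/3)

D = (-3, 1/3)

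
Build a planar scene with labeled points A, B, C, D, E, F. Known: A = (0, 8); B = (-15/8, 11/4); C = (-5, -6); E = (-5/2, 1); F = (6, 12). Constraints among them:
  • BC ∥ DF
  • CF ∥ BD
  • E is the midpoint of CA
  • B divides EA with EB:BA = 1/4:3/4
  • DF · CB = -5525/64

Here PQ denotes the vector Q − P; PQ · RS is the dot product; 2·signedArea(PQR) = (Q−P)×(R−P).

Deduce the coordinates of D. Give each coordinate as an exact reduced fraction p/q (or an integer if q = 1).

D = (73/8, 83/4)

1. D_x = 73/8  [BC ∥ DF ∩ CF ∥ BD]
2. D_y = 83/4  [BC ∥ DF ∩ CF ∥ BD]
   → D = (73/8, 83/4)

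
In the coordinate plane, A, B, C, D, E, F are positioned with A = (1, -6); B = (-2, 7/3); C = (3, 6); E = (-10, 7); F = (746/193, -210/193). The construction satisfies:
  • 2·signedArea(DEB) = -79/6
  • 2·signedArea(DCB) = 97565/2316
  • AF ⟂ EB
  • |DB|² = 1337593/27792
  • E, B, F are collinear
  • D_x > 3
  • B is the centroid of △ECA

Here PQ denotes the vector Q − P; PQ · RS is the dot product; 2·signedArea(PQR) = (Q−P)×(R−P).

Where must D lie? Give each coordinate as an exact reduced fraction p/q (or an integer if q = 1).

1. D_x = 2431/772  [2·signedArea(DCB) = 97565/2316 ∩ 2·signedArea(DEB) = -79/6]
2. D_y = -447/193  [2·signedArea(DCB) = 97565/2316 ∩ 2·signedArea(DEB) = -79/6]
   → D = (2431/772, -447/193)

D = (2431/772, -447/193)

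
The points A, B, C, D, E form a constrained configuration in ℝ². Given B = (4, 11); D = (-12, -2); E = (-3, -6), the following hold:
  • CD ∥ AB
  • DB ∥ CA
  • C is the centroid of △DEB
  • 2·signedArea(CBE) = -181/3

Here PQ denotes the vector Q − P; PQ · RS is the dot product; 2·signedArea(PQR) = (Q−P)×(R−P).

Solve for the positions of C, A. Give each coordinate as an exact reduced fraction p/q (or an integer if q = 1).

A = (37/3, 14)
C = (-11/3, 1)

1. C_x = -11/3  [C is the centroid of △DEB]
2. C_y = 1  [C is the centroid of △DEB]
   → C = (-11/3, 1)
3. A_x = 37/3  [CD ∥ AB ∩ DB ∥ CA]
4. A_y = 14  [CD ∥ AB ∩ DB ∥ CA]
   → A = (37/3, 14)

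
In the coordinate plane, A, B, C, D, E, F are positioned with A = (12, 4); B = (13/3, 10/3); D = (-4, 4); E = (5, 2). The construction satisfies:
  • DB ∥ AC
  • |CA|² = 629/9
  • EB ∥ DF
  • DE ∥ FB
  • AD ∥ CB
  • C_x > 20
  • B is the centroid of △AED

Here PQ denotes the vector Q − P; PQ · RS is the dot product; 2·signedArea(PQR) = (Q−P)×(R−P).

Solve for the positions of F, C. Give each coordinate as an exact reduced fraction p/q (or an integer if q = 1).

1. F_x = -14/3  [DE ∥ FB ∩ EB ∥ DF]
2. F_y = 16/3  [DE ∥ FB ∩ EB ∥ DF]
   → F = (-14/3, 16/3)
3. C_x = 61/3  [AD ∥ CB ∩ DB ∥ AC]
4. C_y = 10/3  [AD ∥ CB ∩ DB ∥ AC]
   → C = (61/3, 10/3)

C = (61/3, 10/3)
F = (-14/3, 16/3)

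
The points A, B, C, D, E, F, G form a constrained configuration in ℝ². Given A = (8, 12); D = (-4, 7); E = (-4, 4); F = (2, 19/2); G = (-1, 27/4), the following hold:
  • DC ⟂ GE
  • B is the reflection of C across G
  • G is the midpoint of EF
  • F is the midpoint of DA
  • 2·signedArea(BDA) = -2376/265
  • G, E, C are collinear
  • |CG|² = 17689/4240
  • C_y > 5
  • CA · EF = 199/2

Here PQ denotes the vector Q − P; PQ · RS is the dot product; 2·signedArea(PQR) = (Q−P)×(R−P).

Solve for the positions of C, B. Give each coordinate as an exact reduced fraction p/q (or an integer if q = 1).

1. C_x = -664/265  [G, E, C are collinear ∩ DC ⟂ GE]
2. C_y = 1423/265  [G, E, C are collinear ∩ DC ⟂ GE]
   → C = (-664/265, 1423/265)
3. B_x = 134/265  [B is the reflection of C across G]
4. B_y = 4309/530  [B is the reflection of C across G]
   → B = (134/265, 4309/530)

B = (134/265, 4309/530)
C = (-664/265, 1423/265)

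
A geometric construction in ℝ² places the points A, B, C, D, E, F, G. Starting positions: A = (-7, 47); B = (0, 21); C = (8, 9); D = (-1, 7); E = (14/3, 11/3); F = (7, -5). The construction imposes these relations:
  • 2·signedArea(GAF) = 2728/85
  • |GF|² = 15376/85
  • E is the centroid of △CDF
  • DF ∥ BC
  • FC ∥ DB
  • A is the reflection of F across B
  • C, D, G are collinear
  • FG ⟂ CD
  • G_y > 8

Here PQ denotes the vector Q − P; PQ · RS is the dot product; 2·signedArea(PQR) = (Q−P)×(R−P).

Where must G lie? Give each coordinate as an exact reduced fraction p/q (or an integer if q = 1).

G = (347/85, 691/85)

1. G_x = 347/85  [C, D, G are collinear ∩ FG ⟂ CD]
2. G_y = 691/85  [C, D, G are collinear ∩ FG ⟂ CD]
   → G = (347/85, 691/85)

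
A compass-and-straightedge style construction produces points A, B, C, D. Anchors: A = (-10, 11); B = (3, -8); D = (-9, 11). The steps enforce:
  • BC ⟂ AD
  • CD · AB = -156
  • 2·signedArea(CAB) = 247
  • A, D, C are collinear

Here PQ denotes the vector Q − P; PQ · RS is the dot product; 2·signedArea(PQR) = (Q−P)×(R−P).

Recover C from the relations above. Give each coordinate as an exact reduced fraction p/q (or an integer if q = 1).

C = (3, 11)

1. C_x = 3  [A, D, C are collinear ∩ BC ⟂ AD]
2. C_y = 11  [A, D, C are collinear ∩ BC ⟂ AD]
   → C = (3, 11)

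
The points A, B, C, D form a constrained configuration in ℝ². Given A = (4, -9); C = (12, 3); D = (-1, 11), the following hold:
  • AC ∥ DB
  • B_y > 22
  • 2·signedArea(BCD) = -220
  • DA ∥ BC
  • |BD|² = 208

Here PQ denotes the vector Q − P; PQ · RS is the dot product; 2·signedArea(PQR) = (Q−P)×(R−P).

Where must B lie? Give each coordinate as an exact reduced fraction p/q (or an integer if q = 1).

1. B_x = 7  [DA ∥ BC ∩ AC ∥ DB]
2. B_y = 23  [DA ∥ BC ∩ AC ∥ DB]
   → B = (7, 23)

B = (7, 23)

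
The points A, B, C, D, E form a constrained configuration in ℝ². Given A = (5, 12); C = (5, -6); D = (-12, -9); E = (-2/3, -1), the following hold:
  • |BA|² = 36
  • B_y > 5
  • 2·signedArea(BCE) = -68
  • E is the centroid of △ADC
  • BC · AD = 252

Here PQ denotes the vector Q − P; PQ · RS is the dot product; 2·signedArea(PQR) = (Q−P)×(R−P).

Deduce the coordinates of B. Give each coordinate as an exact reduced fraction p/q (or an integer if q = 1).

B = (5, 6)

1. B_x = 5  [BC · AD = 252 ∩ 2·signedArea(BCE) = -68]
2. B_y = 6  [BC · AD = 252 ∩ 2·signedArea(BCE) = -68]
   → B = (5, 6)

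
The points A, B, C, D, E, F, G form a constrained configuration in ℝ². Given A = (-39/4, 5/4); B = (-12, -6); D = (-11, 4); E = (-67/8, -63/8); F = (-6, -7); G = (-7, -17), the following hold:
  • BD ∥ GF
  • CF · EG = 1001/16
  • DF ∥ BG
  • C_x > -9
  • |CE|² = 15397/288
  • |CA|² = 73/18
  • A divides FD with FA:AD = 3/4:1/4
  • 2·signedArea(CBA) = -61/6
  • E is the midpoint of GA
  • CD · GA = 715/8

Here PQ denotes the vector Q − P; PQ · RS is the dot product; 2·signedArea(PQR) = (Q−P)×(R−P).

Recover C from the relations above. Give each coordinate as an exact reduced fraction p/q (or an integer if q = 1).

1. C_x = -107/12  [CD · GA = 715/8 ∩ 2·signedArea(CBA) = -61/6]
2. C_y = -7/12  [CD · GA = 715/8 ∩ 2·signedArea(CBA) = -61/6]
   → C = (-107/12, -7/12)

C = (-107/12, -7/12)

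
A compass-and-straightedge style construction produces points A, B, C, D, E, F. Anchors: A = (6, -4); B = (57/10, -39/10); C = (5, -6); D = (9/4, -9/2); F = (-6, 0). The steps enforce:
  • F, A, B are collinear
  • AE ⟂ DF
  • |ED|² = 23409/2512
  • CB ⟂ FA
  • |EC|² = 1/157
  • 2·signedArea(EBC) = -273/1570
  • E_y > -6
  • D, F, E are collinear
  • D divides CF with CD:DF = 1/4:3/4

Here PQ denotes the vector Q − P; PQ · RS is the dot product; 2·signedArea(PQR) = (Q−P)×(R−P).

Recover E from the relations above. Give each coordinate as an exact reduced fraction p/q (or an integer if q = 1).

E = (774/157, -936/157)

1. E_x = 774/157  [D, F, E are collinear ∩ AE ⟂ DF]
2. E_y = -936/157  [D, F, E are collinear ∩ AE ⟂ DF]
   → E = (774/157, -936/157)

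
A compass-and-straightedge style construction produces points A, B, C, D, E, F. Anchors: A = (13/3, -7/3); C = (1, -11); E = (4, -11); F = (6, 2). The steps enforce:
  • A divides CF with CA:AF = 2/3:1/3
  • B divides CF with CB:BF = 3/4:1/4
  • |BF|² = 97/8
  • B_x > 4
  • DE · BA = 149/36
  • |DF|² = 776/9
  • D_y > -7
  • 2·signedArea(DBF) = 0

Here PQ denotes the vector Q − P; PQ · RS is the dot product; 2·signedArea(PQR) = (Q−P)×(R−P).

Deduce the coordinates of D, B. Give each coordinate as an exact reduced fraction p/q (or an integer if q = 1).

1. B_x = 19/4  [B divides CF with CB:BF = 3/4:1/4]
2. B_y = -5/4  [B divides CF with CB:BF = 3/4:1/4]
   → B = (19/4, -5/4)
3. D_x = 8/3  [2·signedArea(DBF) = 0 ∩ DE · BA = 149/36]
4. D_y = -20/3  [2·signedArea(DBF) = 0 ∩ DE · BA = 149/36]
   → D = (8/3, -20/3)

B = (19/4, -5/4)
D = (8/3, -20/3)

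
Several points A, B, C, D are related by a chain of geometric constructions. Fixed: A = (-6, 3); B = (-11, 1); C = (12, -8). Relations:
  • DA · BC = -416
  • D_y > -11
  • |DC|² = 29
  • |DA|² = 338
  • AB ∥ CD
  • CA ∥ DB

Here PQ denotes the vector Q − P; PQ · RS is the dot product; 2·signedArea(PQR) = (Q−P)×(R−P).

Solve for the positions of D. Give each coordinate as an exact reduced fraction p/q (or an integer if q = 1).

D = (7, -10)

1. D_x = 7  [CA ∥ DB ∩ AB ∥ CD]
2. D_y = -10  [CA ∥ DB ∩ AB ∥ CD]
   → D = (7, -10)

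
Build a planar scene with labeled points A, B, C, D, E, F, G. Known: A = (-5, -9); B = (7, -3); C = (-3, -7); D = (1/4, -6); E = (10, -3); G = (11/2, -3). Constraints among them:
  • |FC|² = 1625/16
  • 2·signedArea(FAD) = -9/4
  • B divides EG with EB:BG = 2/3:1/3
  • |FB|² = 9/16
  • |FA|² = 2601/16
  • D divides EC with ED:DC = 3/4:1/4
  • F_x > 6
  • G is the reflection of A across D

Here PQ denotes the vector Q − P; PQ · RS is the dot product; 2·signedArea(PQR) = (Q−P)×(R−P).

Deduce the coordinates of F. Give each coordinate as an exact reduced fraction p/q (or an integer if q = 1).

F = (25/4, -3)

1. F_x = 25/4  [line -3·x + 21/4·y + 69/2 = 0 ∩ |FA|² = 2601/16]
2. F_y = -3  [line -3·x + 21/4·y + 69/2 = 0 ∩ |FA|² = 2601/16]
   → F = (25/4, -3)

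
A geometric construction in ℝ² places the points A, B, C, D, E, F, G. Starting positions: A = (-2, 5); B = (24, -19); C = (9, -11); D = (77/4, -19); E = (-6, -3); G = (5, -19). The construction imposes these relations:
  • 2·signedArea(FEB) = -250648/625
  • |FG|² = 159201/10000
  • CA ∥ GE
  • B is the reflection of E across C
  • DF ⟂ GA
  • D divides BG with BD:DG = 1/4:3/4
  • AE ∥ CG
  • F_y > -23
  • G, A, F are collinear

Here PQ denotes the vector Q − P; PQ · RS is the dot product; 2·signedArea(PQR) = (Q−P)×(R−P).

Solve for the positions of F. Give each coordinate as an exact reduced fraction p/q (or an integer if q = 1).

F = (15293/2500, -14269/625)

1. F_x = 15293/2500  [G, A, F are collinear ∩ DF ⟂ GA]
2. F_y = -14269/625  [G, A, F are collinear ∩ DF ⟂ GA]
   → F = (15293/2500, -14269/625)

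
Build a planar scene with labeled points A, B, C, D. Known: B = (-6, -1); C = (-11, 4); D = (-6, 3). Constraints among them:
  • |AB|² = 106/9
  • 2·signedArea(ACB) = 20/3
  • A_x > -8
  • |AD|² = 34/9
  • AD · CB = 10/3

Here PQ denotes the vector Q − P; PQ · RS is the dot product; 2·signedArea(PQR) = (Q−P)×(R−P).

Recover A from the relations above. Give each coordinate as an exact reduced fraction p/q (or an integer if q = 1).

A = (-23/3, 2)

1. A_x = -23/3  [2·signedArea(ACB) = 20/3 ∩ AD · CB = 10/3]
2. A_y = 2  [2·signedArea(ACB) = 20/3 ∩ AD · CB = 10/3]
   → A = (-23/3, 2)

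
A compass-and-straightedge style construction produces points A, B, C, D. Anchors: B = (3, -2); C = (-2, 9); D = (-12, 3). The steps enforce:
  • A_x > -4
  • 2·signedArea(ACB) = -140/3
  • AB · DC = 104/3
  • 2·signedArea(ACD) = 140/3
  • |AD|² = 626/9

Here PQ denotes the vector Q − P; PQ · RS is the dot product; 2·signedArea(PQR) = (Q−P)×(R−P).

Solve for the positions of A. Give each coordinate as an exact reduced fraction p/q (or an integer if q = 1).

1. A_x = -11/3  [2·signedArea(ACD) = 140/3 ∩ AB · DC = 104/3]
2. A_y = 10/3  [2·signedArea(ACD) = 140/3 ∩ AB · DC = 104/3]
   → A = (-11/3, 10/3)

A = (-11/3, 10/3)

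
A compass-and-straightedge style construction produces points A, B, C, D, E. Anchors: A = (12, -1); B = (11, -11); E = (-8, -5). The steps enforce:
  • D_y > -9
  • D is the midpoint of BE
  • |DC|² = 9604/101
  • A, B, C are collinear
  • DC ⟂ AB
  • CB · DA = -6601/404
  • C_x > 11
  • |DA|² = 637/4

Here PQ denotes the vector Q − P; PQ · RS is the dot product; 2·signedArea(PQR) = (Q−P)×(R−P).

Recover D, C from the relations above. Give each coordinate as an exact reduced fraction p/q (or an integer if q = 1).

C = (2263/202, -906/101)
D = (3/2, -8)

1. D_x = 3/2  [D is the midpoint of BE]
2. D_y = -8  [D is the midpoint of BE]
   → D = (3/2, -8)
3. C_x = 2263/202  [A, B, C are collinear ∩ DC ⟂ AB]
4. C_y = -906/101  [A, B, C are collinear ∩ DC ⟂ AB]
   → C = (2263/202, -906/101)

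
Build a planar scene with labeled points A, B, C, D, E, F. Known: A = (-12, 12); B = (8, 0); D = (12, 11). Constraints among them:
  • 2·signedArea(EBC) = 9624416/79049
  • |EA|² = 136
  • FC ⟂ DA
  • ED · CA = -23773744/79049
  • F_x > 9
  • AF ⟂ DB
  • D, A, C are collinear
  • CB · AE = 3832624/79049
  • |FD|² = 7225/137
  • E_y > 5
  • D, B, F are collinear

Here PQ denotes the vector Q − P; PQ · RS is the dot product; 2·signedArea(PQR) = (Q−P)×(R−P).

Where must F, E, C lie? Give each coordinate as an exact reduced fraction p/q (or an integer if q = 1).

C = (775188/79049, 876764/79049)
E = (-2, 6)
F = (1304/137, 572/137)

1. F_x = 1304/137  [D, B, F are collinear ∩ AF ⟂ DB]
2. F_y = 572/137  [D, B, F are collinear ∩ AF ⟂ DB]
   → F = (1304/137, 572/137)
3. C_x = 775188/79049  [D, A, C are collinear ∩ FC ⟂ DA]
4. C_y = 876764/79049  [D, A, C are collinear ∩ FC ⟂ DA]
   → C = (775188/79049, 876764/79049)
5. E_x = -2  [ED · CA = -23773744/79049 ∩ CB · AE = 3832624/79049]
6. E_y = 6  [ED · CA = -23773744/79049 ∩ CB · AE = 3832624/79049]
   → E = (-2, 6)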